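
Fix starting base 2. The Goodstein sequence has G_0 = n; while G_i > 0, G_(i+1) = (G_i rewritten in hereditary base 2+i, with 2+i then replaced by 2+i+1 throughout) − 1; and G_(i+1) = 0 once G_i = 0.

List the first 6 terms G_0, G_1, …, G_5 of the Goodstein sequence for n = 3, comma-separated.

3 —HB2→ 2 + 1 —bump→ 3 + 1 = 4 —(−1)→ 3
3 —HB3→ 3 —bump→ 4 = 4 —(−1)→ 3
3 —HB4→ 3 —bump→ 3 = 3 —(−1)→ 2
2 —HB5→ 2 —bump→ 2 = 2 —(−1)→ 1
1 —HB6→ 1 —bump→ 1 = 1 —(−1)→ 0

3, 3, 3, 2, 1, 0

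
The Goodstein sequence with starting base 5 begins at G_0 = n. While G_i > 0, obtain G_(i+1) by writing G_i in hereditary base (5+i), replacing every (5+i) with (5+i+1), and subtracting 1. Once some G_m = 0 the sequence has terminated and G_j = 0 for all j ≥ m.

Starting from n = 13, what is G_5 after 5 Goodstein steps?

17

G_0 = 13. HB_5(13) = 2·5 + 3. Bump = 15. G_1 = 14.
G_1 = 14. HB_6(14) = 2·6 + 2. Bump = 16. G_2 = 15.
G_2 = 15. HB_7(15) = 2·7 + 1. Bump = 17. G_3 = 16.
G_3 = 16. HB_8(16) = 2·8. Bump = 18. G_4 = 17.
G_4 = 17. HB_9(17) = 9 + 8. Bump = 18. G_5 = 17.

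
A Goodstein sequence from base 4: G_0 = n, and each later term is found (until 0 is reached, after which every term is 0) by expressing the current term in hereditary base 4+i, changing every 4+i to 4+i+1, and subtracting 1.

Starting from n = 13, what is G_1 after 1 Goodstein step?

13 —HB4→ 3·4 + 1 —bump→ 3·5 + 1 = 16 —(−1)→ 15
15 —HB5→ 3·5 —bump→ 3·6 = 18 —(−1)→ 17

15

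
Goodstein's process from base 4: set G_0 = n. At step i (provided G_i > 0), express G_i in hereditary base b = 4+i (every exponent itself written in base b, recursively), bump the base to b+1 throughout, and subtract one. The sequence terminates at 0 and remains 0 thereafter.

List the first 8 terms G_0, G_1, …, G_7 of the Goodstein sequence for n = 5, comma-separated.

base 4: 5 = 4 + 1; at 5: 5 + 1 = 6; next = 5
base 5: 5 = 5; at 6: 6 = 6; next = 5
base 6: 5 = 5; at 7: 5 = 5; next = 4
base 7: 4 = 4; at 8: 4 = 4; next = 3
base 8: 3 = 3; at 9: 3 = 3; next = 2
base 9: 2 = 2; at 10: 2 = 2; next = 1
base 10: 1 = 1; at 11: 1 = 1; next = 0

5, 5, 5, 4, 3, 2, 1, 0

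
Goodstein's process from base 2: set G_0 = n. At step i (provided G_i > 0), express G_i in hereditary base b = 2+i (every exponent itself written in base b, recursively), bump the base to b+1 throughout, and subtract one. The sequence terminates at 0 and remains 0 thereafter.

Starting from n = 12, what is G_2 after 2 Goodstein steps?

1065

12 —HB2→ 2^(2 + 1) + 2^2 —bump→ 3^(3 + 1) + 3^3 = 108 —(−1)→ 107
107 —HB3→ 3^(3 + 1) + 2·3^2 + 2·3 + 2 —bump→ 4^(4 + 1) + 2·4^2 + 2·4 + 2 = 1066 —(−1)→ 1065
1065 —HB4→ 4^(4 + 1) + 2·4^2 + 2·4 + 1 —bump→ 5^(5 + 1) + 2·5^2 + 2·5 + 1 = 15686 —(−1)→ 15685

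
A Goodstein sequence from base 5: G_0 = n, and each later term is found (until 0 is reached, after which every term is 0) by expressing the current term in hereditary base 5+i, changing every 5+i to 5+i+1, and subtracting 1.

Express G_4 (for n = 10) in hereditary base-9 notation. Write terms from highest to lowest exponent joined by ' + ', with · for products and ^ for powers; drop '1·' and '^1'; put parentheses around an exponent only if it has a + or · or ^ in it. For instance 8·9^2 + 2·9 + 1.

9 + 2

G_0 = 10. HB_5(10) = 2·5. Bump = 12. G_1 = 11.
G_1 = 11. HB_6(11) = 6 + 5. Bump = 12. G_2 = 11.
G_2 = 11. HB_7(11) = 7 + 4. Bump = 12. G_3 = 11.
G_3 = 11. HB_8(11) = 8 + 3. Bump = 12. G_4 = 11.
G_4 = 11. HB_9(11) = 9 + 2. Bump = 12. G_5 = 11.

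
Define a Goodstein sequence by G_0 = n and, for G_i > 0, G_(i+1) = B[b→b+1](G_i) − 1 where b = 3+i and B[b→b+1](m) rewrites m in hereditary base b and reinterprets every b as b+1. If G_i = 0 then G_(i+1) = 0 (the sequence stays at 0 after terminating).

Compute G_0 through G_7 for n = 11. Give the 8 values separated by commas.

[0] 11 ≡ 3^2 + 2 (base 3). Lift 4: 18. −1: 17.
[1] 17 ≡ 4^2 + 1 (base 4). Lift 5: 26. −1: 25.
[2] 25 ≡ 5^2 (base 5). Lift 6: 36. −1: 35.
[3] 35 ≡ 5·6 + 5 (base 6). Lift 7: 40. −1: 39.
[4] 39 ≡ 5·7 + 4 (base 7). Lift 8: 44. −1: 43.
[5] 43 ≡ 5·8 + 3 (base 8). Lift 9: 48. −1: 47.
[6] 47 ≡ 5·9 + 2 (base 9). Lift 10: 52. −1: 51.

11, 17, 25, 35, 39, 43, 47, 51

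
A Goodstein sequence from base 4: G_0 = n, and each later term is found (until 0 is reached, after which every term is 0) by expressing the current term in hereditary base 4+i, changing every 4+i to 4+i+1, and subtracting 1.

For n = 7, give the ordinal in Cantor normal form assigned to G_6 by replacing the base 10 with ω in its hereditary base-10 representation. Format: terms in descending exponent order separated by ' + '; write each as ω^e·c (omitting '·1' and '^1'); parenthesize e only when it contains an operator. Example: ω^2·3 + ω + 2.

7 —HB4→ 4 + 3 —bump→ 5 + 3 = 8 —(−1)→ 7
7 —HB5→ 5 + 2 —bump→ 6 + 2 = 8 —(−1)→ 7
7 —HB6→ 6 + 1 —bump→ 7 + 1 = 8 —(−1)→ 7
7 —HB7→ 7 —bump→ 8 = 8 —(−1)→ 7
7 —HB8→ 7 —bump→ 7 = 7 —(−1)→ 6
6 —HB9→ 6 —bump→ 6 = 6 —(−1)→ 5

5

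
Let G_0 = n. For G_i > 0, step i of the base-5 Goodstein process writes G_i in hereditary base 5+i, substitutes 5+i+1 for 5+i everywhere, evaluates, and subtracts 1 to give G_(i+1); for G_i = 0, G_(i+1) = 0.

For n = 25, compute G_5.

51

G_0=25  [base 5] 5^2  →[5↦6]→  6^2 = 36  −1 ⇒ G_1=35
G_1=35  [base 6] 5·6 + 5  →[6↦7]→  5·7 + 5 = 40  −1 ⇒ G_2=39
G_2=39  [base 7] 5·7 + 4  →[7↦8]→  5·8 + 4 = 44  −1 ⇒ G_3=43
G_3=43  [base 8] 5·8 + 3  →[8↦9]→  5·9 + 3 = 48  −1 ⇒ G_4=47
G_4=47  [base 9] 5·9 + 2  →[9↦10]→  5·10 + 2 = 52  −1 ⇒ G_5=51
G_5=51  [base 10] 5·10 + 1  →[10↦11]→  5·11 + 1 = 56  −1 ⇒ G_6=55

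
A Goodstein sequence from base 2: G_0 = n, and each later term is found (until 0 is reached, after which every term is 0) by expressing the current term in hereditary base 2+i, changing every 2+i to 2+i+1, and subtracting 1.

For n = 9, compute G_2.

1023

G_0=9  [base 2] 2^(2 + 1) + 1  →[2↦3]→  3^(3 + 1) + 1 = 82  −1 ⇒ G_1=81
G_1=81  [base 3] 3^(3 + 1)  →[3↦4]→  4^(4 + 1) = 1024  −1 ⇒ G_2=1023
G_2=1023  [base 4] 3·4^4 + 3·4^3 + 3·4^2 + 3·4 + 3  →[4↦5]→  3·5^5 + 3·5^3 + 3·5^2 + 3·5 + 3 = 9843  −1 ⇒ G_3=9842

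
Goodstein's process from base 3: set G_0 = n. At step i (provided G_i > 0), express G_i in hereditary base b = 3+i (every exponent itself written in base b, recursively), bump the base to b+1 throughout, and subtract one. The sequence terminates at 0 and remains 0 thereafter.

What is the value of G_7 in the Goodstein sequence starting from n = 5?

1

step 0: 5 = 3 + 2; sub 4 for 3: 4 + 2; = 6; G_1 = 6−1 = 5
step 1: 5 = 4 + 1; sub 5 for 4: 5 + 1; = 6; G_2 = 6−1 = 5
step 2: 5 = 5; sub 6 for 5: 6; = 6; G_3 = 6−1 = 5
step 3: 5 = 5; sub 7 for 6: 5; = 5; G_4 = 5−1 = 4
step 4: 4 = 4; sub 8 for 7: 4; = 4; G_5 = 4−1 = 3
step 5: 3 = 3; sub 9 for 8: 3; = 3; G_6 = 3−1 = 2
step 6: 2 = 2; sub 10 for 9: 2; = 2; G_7 = 2−1 = 1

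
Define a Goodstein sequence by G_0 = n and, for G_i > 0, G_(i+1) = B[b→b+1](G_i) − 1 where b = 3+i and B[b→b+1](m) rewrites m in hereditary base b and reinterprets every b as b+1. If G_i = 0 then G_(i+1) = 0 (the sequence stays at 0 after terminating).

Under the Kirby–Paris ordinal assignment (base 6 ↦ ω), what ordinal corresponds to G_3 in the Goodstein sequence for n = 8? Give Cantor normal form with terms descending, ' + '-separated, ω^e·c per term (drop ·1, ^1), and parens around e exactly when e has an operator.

step 0: 8 = 2·3 + 2; sub 4 for 3: 2·4 + 2; = 10; G_1 = 10−1 = 9
step 1: 9 = 2·4 + 1; sub 5 for 4: 2·5 + 1; = 11; G_2 = 11−1 = 10
step 2: 10 = 2·5; sub 6 for 5: 2·6; = 12; G_3 = 12−1 = 11
step 3: 11 = 6 + 5; sub 7 for 6: 7 + 5; = 12; G_4 = 12−1 = 11

ω + 5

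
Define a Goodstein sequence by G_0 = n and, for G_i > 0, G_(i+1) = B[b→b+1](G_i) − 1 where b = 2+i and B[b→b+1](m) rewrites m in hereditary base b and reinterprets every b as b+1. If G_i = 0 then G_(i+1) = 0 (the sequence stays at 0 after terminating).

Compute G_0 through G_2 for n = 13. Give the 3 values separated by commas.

i=0: 13 = 2^(2 + 1) + 2^2 + 1 (b=2); 2→3: 3^(3 + 1) + 3^3 + 1 = 109; 109−1 = 108
i=1: 108 = 3^(3 + 1) + 3^3 (b=3); 3→4: 4^(4 + 1) + 4^4 = 1280; 1280−1 = 1279

13, 108, 1279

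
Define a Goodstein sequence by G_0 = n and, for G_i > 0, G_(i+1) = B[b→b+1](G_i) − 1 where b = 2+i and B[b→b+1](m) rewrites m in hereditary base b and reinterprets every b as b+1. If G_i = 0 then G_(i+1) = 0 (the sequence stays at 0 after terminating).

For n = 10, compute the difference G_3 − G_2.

14600

step 0: 10 = 2^(2 + 1) + 2; sub 3 for 2: 3^(3 + 1) + 3; = 84; G_1 = 84−1 = 83
step 1: 83 = 3^(3 + 1) + 2; sub 4 for 3: 4^(4 + 1) + 2; = 1026; G_2 = 1026−1 = 1025
step 2: 1025 = 4^(4 + 1) + 1; sub 5 for 4: 5^(5 + 1) + 1; = 15626; G_3 = 15626−1 = 15625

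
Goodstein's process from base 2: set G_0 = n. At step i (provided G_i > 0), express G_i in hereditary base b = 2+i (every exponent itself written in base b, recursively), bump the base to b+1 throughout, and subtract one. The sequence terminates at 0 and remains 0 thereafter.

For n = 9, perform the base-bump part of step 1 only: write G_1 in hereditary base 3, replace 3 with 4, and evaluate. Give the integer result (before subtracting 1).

i=0: 9 = 2^(2 + 1) + 1 (b=2); 2→3: 3^(3 + 1) + 1 = 82; 82−1 = 81
i=1: 81 = 3^(3 + 1) (b=3); 3→4: 4^(4 + 1) = 1024; 1024−1 = 1023

1024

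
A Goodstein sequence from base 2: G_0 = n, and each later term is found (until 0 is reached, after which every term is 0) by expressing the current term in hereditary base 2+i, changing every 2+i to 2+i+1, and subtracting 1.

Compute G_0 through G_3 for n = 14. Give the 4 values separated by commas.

(0) 14|_2 = 2^(2 + 1) + 2^2 + 2 ↦ 3^(3 + 1) + 3^3 + 3|_3 = 111 ⇒ 110
(1) 110|_3 = 3^(3 + 1) + 3^3 + 2 ↦ 4^(4 + 1) + 4^4 + 2|_4 = 1282 ⇒ 1281
(2) 1281|_4 = 4^(4 + 1) + 4^4 + 1 ↦ 5^(5 + 1) + 5^5 + 1|_5 = 18751 ⇒ 18750

14, 110, 1281, 18750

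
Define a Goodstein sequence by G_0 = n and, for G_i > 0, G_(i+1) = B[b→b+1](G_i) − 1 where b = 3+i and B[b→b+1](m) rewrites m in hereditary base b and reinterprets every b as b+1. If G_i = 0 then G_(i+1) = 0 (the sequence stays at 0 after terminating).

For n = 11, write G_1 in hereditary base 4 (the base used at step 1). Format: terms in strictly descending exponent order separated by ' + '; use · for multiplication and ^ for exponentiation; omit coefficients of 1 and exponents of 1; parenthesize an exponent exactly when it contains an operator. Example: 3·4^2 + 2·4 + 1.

4^2 + 1

i=0: 11 = 3^2 + 2 (b=3); 3→4: 4^2 + 2 = 18; 18−1 = 17
i=1: 17 = 4^2 + 1 (b=4); 4→5: 5^2 + 1 = 26; 26−1 = 25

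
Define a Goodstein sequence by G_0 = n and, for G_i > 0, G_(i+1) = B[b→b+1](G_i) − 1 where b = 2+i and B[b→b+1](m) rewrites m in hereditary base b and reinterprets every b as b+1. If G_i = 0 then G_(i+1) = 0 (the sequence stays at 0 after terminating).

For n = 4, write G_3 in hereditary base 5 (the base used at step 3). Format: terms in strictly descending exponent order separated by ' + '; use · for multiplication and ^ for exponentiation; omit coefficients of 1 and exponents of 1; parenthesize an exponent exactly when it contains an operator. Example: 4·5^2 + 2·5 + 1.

base 2: 4 = 2^2; at 3: 3^3 = 27; next = 26
base 3: 26 = 2·3^2 + 2·3 + 2; at 4: 2·4^2 + 2·4 + 2 = 42; next = 41
base 4: 41 = 2·4^2 + 2·4 + 1; at 5: 2·5^2 + 2·5 + 1 = 61; next = 60

2·5^2 + 2·5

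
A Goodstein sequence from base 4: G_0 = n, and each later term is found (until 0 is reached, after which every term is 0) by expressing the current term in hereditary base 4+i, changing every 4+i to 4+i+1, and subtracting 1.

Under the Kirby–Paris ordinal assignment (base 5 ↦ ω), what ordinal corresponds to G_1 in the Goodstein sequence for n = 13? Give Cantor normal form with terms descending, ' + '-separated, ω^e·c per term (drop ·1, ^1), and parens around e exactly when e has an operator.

(0) 13|_4 = 3·4 + 1 ↦ 3·5 + 1|_5 = 16 ⇒ 15
(1) 15|_5 = 3·5 ↦ 3·6|_6 = 18 ⇒ 17

ω·3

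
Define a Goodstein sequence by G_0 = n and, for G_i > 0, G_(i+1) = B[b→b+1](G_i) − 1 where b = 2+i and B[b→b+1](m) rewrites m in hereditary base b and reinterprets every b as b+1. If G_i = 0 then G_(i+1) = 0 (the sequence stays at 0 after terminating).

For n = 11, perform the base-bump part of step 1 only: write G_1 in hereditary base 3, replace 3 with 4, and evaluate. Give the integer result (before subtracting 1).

1028

i=0: 11 = 2^(2 + 1) + 2 + 1 (b=2); 2→3: 3^(3 + 1) + 3 + 1 = 85; 85−1 = 84
i=1: 84 = 3^(3 + 1) + 3 (b=3); 3→4: 4^(4 + 1) + 4 = 1028; 1028−1 = 1027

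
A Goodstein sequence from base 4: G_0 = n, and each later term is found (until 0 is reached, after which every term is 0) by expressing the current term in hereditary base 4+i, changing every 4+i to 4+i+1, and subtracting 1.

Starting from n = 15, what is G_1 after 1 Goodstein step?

17

[0] 15 ≡ 3·4 + 3 (base 4). Lift 5: 18. −1: 17.
[1] 17 ≡ 3·5 + 2 (base 5). Lift 6: 20. −1: 19.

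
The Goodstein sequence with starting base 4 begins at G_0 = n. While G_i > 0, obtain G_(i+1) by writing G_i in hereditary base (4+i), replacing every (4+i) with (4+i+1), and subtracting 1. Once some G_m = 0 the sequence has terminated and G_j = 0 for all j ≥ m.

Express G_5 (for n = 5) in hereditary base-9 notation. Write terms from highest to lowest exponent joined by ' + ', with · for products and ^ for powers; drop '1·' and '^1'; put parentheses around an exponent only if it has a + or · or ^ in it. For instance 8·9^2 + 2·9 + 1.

[0] 5 ≡ 4 + 1 (base 4). Lift 5: 6. −1: 5.
[1] 5 ≡ 5 (base 5). Lift 6: 6. −1: 5.
[2] 5 ≡ 5 (base 6). Lift 7: 5. −1: 4.
[3] 4 ≡ 4 (base 7). Lift 8: 4. −1: 3.
[4] 3 ≡ 3 (base 8). Lift 9: 3. −1: 2.

2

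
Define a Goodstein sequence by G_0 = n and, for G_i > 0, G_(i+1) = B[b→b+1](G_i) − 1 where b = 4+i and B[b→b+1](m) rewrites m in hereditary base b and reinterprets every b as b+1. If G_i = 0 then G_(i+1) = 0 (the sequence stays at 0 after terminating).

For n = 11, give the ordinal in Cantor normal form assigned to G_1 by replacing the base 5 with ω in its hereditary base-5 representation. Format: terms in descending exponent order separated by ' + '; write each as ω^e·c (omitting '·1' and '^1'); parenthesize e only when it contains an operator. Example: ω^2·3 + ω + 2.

base 4: 11 = 2·4 + 3; at 5: 2·5 + 3 = 13; next = 12
base 5: 12 = 2·5 + 2; at 6: 2·6 + 2 = 14; next = 13

ω·2 + 2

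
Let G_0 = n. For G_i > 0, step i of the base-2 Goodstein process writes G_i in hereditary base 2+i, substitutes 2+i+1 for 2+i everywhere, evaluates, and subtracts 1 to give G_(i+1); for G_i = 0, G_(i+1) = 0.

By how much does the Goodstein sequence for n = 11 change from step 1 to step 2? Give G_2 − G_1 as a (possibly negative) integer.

943

i=0: 11 = 2^(2 + 1) + 2 + 1 (b=2); 2→3: 3^(3 + 1) + 3 + 1 = 85; 85−1 = 84
i=1: 84 = 3^(3 + 1) + 3 (b=3); 3→4: 4^(4 + 1) + 4 = 1028; 1028−1 = 1027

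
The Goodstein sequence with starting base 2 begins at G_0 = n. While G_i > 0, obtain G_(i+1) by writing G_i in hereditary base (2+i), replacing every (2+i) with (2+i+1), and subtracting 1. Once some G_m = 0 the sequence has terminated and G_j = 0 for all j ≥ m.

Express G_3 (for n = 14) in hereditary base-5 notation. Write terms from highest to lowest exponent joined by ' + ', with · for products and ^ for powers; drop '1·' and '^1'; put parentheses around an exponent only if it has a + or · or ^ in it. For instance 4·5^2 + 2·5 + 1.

14 —HB2→ 2^(2 + 1) + 2^2 + 2 —bump→ 3^(3 + 1) + 3^3 + 3 = 111 —(−1)→ 110
110 —HB3→ 3^(3 + 1) + 3^3 + 2 —bump→ 4^(4 + 1) + 4^4 + 2 = 1282 —(−1)→ 1281
1281 —HB4→ 4^(4 + 1) + 4^4 + 1 —bump→ 5^(5 + 1) + 5^5 + 1 = 18751 —(−1)→ 18750
18750 —HB5→ 5^(5 + 1) + 5^5 —bump→ 6^(6 + 1) + 6^6 = 326592 —(−1)→ 326591

5^(5 + 1) + 5^5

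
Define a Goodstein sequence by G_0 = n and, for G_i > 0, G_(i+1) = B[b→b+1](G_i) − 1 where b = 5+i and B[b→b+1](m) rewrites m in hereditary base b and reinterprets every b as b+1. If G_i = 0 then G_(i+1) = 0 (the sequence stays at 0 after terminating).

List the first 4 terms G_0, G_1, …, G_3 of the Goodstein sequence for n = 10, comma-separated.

(0) 10|_5 = 2·5 ↦ 2·6|_6 = 12 ⇒ 11
(1) 11|_6 = 6 + 5 ↦ 7 + 5|_7 = 12 ⇒ 11
(2) 11|_7 = 7 + 4 ↦ 8 + 4|_8 = 12 ⇒ 11

10, 11, 11, 11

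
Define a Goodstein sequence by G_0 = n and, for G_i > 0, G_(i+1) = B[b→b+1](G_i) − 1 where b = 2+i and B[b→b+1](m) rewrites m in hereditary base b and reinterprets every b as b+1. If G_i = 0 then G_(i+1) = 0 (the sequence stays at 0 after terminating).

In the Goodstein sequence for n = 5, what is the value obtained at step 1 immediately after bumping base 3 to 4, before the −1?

5 —HB2→ 2^2 + 1 —bump→ 3^3 + 1 = 28 —(−1)→ 27
27 —HB3→ 3^3 —bump→ 4^4 = 256 —(−1)→ 255

256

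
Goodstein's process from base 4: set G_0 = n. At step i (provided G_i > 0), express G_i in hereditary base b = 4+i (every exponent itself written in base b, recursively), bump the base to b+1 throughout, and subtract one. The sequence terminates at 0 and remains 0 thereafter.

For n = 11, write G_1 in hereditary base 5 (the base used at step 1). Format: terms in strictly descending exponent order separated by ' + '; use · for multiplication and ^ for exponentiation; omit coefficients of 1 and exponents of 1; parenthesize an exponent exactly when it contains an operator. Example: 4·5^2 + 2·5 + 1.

2·5 + 2

G_0=11  [base 4] 2·4 + 3  →[4↦5]→  2·5 + 3 = 13  −1 ⇒ G_1=12
G_1=12  [base 5] 2·5 + 2  →[5↦6]→  2·6 + 2 = 14  −1 ⇒ G_2=13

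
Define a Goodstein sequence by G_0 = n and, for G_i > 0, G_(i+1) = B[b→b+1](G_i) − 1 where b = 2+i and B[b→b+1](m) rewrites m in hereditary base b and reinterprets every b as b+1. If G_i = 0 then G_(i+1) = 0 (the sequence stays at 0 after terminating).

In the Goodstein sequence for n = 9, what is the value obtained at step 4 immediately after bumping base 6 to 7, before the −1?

2471827

step 0: 9 = 2^(2 + 1) + 1; sub 3 for 2: 3^(3 + 1) + 1; = 82; G_1 = 82−1 = 81
step 1: 81 = 3^(3 + 1); sub 4 for 3: 4^(4 + 1); = 1024; G_2 = 1024−1 = 1023
step 2: 1023 = 3·4^4 + 3·4^3 + 3·4^2 + 3·4 + 3; sub 5 for 4: 3·5^5 + 3·5^3 + 3·5^2 + 3·5 + 3; = 9843; G_3 = 9843−1 = 9842
step 3: 9842 = 3·5^5 + 3·5^3 + 3·5^2 + 3·5 + 2; sub 6 for 5: 3·6^6 + 3·6^3 + 3·6^2 + 3·6 + 2; = 140744; G_4 = 140744−1 = 140743
step 4: 140743 = 3·6^6 + 3·6^3 + 3·6^2 + 3·6 + 1; sub 7 for 6: 3·7^7 + 3·7^3 + 3·7^2 + 3·7 + 1; = 2471827; G_5 = 2471827−1 = 2471826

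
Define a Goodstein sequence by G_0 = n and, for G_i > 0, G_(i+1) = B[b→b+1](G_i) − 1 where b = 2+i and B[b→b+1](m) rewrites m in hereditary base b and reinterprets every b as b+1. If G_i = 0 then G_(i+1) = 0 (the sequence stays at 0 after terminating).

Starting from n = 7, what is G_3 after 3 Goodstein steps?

(0) 7|_2 = 2^2 + 2 + 1 ↦ 3^3 + 3 + 1|_3 = 31 ⇒ 30
(1) 30|_3 = 3^3 + 3 ↦ 4^4 + 4|_4 = 260 ⇒ 259
(2) 259|_4 = 4^4 + 3 ↦ 5^5 + 3|_5 = 3128 ⇒ 3127
(3) 3127|_5 = 5^5 + 2 ↦ 6^6 + 2|_6 = 46658 ⇒ 46657

3127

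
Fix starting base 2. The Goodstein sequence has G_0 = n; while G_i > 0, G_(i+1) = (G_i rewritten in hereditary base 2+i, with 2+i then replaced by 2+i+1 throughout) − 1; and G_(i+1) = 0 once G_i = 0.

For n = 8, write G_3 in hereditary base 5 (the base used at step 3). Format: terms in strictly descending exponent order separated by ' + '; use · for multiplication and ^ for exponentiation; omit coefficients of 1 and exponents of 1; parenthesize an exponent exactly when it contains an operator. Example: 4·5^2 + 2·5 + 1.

2·5^5 + 2·5^2 + 2·5

G_0 = 8. HB_2(8) = 2^(2 + 1). Bump = 81. G_1 = 80.
G_1 = 80. HB_3(80) = 2·3^3 + 2·3^2 + 2·3 + 2. Bump = 554. G_2 = 553.
G_2 = 553. HB_4(553) = 2·4^4 + 2·4^2 + 2·4 + 1. Bump = 6311. G_3 = 6310.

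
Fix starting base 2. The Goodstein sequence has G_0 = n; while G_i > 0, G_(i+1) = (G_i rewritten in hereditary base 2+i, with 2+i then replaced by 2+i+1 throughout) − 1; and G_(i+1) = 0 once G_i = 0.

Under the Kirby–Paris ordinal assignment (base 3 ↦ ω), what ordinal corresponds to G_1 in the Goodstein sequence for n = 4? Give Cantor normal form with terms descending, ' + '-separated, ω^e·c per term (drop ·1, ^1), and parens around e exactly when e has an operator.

ω^2·2 + ω·2 + 2

(0) 4|_2 = 2^2 ↦ 3^3|_3 = 27 ⇒ 26
(1) 26|_3 = 2·3^2 + 2·3 + 2 ↦ 2·4^2 + 2·4 + 2|_4 = 42 ⇒ 41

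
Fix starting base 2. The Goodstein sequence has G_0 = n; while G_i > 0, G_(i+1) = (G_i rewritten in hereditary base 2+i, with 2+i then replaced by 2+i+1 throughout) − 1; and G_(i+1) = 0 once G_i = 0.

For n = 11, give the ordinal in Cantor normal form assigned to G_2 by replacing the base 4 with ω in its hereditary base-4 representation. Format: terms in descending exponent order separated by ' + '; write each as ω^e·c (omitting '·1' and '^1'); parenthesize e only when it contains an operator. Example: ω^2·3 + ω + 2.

[0] 11 ≡ 2^(2 + 1) + 2 + 1 (base 2). Lift 3: 85. −1: 84.
[1] 84 ≡ 3^(3 + 1) + 3 (base 3). Lift 4: 1028. −1: 1027.

ω^(ω + 1) + 3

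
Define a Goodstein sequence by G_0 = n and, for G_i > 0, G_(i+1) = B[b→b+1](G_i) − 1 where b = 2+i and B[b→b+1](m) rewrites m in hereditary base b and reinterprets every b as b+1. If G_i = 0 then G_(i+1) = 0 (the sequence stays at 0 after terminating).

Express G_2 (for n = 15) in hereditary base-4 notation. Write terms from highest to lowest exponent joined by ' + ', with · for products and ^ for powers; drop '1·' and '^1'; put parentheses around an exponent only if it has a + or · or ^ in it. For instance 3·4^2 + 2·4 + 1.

4^(4 + 1) + 4^4 + 3

i=0: 15 = 2^(2 + 1) + 2^2 + 2 + 1 (b=2); 2→3: 3^(3 + 1) + 3^3 + 3 + 1 = 112; 112−1 = 111
i=1: 111 = 3^(3 + 1) + 3^3 + 3 (b=3); 3→4: 4^(4 + 1) + 4^4 + 4 = 1284; 1284−1 = 1283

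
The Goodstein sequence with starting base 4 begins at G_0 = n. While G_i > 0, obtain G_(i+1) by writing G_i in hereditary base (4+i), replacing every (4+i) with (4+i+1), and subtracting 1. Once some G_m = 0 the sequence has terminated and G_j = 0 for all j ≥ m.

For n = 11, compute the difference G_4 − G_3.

1

i=0: 11 = 2·4 + 3 (b=4); 4→5: 2·5 + 3 = 13; 13−1 = 12
i=1: 12 = 2·5 + 2 (b=5); 5→6: 2·6 + 2 = 14; 14−1 = 13
i=2: 13 = 2·6 + 1 (b=6); 6→7: 2·7 + 1 = 15; 15−1 = 14
i=3: 14 = 2·7 (b=7); 7→8: 2·8 = 16; 16−1 = 15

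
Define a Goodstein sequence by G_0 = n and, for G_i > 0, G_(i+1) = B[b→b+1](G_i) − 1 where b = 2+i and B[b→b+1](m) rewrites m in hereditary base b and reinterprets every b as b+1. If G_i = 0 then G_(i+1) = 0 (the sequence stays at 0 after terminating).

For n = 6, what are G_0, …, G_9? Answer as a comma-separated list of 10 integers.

step 0: 6 = 2^2 + 2; sub 3 for 2: 3^3 + 3; = 30; G_1 = 30−1 = 29
step 1: 29 = 3^3 + 2; sub 4 for 3: 4^4 + 2; = 258; G_2 = 258−1 = 257
step 2: 257 = 4^4 + 1; sub 5 for 4: 5^5 + 1; = 3126; G_3 = 3126−1 = 3125
step 3: 3125 = 5^5; sub 6 for 5: 6^6; = 46656; G_4 = 46656−1 = 46655
step 4: 46655 = 5·6^5 + 5·6^4 + 5·6^3 + 5·6^2 + 5·6 + 5; sub 7 for 6: 5·7^5 + 5·7^4 + 5·7^3 + 5·7^2 + 5·7 + 5; = 98040; G_5 = 98040−1 = 98039
step 5: 98039 = 5·7^5 + 5·7^4 + 5·7^3 + 5·7^2 + 5·7 + 4; sub 8 for 7: 5·8^5 + 5·8^4 + 5·8^3 + 5·8^2 + 5·8 + 4; = 187244; G_6 = 187244−1 = 187243
step 6: 187243 = 5·8^5 + 5·8^4 + 5·8^3 + 5·8^2 + 5·8 + 3; sub 9 for 8: 5·9^5 + 5·9^4 + 5·9^3 + 5·9^2 + 5·9 + 3; = 332148; G_7 = 332148−1 = 332147
step 7: 332147 = 5·9^5 + 5·9^4 + 5·9^3 + 5·9^2 + 5·9 + 2; sub 10 for 9: 5·10^5 + 5·10^4 + 5·10^3 + 5·10^2 + 5·10 + 2; = 555552; G_8 = 555552−1 = 555551
step 8: 555551 = 5·10^5 + 5·10^4 + 5·10^3 + 5·10^2 + 5·10 + 1; sub 11 for 10: 5·11^5 + 5·11^4 + 5·11^3 + 5·11^2 + 5·11 + 1; = 885776; G_9 = 885776−1 = 885775

6, 29, 257, 3125, 46655, 98039, 187243, 332147, 555551, 885775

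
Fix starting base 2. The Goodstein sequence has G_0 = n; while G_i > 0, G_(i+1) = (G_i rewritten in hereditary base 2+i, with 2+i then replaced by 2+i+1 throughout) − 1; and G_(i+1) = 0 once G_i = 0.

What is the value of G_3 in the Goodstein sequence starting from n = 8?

6310

[0] 8 ≡ 2^(2 + 1) (base 2). Lift 3: 81. −1: 80.
[1] 80 ≡ 2·3^3 + 2·3^2 + 2·3 + 2 (base 3). Lift 4: 554. −1: 553.
[2] 553 ≡ 2·4^4 + 2·4^2 + 2·4 + 1 (base 4). Lift 5: 6311. −1: 6310.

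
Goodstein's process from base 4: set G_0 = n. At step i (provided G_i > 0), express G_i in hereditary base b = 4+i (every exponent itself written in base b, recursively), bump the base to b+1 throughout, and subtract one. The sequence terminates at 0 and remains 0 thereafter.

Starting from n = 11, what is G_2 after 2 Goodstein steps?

13

step 0: 11 = 2·4 + 3; sub 5 for 4: 2·5 + 3; = 13; G_1 = 13−1 = 12
step 1: 12 = 2·5 + 2; sub 6 for 5: 2·6 + 2; = 14; G_2 = 14−1 = 13
step 2: 13 = 2·6 + 1; sub 7 for 6: 2·7 + 1; = 15; G_3 = 15−1 = 14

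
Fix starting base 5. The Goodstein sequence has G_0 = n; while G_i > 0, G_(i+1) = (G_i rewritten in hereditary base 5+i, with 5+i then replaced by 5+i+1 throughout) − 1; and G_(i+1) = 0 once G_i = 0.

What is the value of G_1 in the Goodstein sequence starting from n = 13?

14

[0] 13 ≡ 2·5 + 3 (base 5). Lift 6: 15. −1: 14.
[1] 14 ≡ 2·6 + 2 (base 6). Lift 7: 16. −1: 15.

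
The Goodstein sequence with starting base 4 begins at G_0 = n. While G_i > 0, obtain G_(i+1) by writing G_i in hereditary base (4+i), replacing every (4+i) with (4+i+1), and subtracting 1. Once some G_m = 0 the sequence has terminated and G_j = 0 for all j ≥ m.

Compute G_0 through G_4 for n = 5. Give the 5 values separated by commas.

5, 5, 5, 4, 3

5 —HB4→ 4 + 1 —bump→ 5 + 1 = 6 —(−1)→ 5
5 —HB5→ 5 —bump→ 6 = 6 —(−1)→ 5
5 —HB6→ 5 —bump→ 5 = 5 —(−1)→ 4
4 —HB7→ 4 —bump→ 4 = 4 —(−1)→ 3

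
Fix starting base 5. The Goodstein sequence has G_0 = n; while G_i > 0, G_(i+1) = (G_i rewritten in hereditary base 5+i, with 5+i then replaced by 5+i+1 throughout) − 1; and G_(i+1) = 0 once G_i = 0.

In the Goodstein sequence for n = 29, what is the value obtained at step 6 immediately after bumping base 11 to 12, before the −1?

(0) 29|_5 = 5^2 + 4 ↦ 6^2 + 4|_6 = 40 ⇒ 39
(1) 39|_6 = 6^2 + 3 ↦ 7^2 + 3|_7 = 52 ⇒ 51
(2) 51|_7 = 7^2 + 2 ↦ 8^2 + 2|_8 = 66 ⇒ 65
(3) 65|_8 = 8^2 + 1 ↦ 9^2 + 1|_9 = 82 ⇒ 81
(4) 81|_9 = 9^2 ↦ 10^2|_10 = 100 ⇒ 99
(5) 99|_10 = 9·10 + 9 ↦ 9·11 + 9|_11 = 108 ⇒ 107
(6) 107|_11 = 9·11 + 8 ↦ 9·12 + 8|_12 = 116 ⇒ 115

116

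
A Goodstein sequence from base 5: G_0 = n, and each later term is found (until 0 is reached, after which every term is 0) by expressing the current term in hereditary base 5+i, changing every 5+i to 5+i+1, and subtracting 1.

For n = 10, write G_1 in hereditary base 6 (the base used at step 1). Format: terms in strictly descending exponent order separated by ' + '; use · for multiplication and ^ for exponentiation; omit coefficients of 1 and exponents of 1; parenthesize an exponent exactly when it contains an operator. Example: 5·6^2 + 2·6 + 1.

(0) 10|_5 = 2·5 ↦ 2·6|_6 = 12 ⇒ 11
(1) 11|_6 = 6 + 5 ↦ 7 + 5|_7 = 12 ⇒ 11

6 + 5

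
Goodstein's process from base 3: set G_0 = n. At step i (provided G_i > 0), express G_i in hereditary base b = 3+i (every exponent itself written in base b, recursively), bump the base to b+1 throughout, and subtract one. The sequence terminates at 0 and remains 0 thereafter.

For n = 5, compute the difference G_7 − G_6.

step 0: 5 = 3 + 2; sub 4 for 3: 4 + 2; = 6; G_1 = 6−1 = 5
step 1: 5 = 4 + 1; sub 5 for 4: 5 + 1; = 6; G_2 = 6−1 = 5
step 2: 5 = 5; sub 6 for 5: 6; = 6; G_3 = 6−1 = 5
step 3: 5 = 5; sub 7 for 6: 5; = 5; G_4 = 5−1 = 4
step 4: 4 = 4; sub 8 for 7: 4; = 4; G_5 = 4−1 = 3
step 5: 3 = 3; sub 9 for 8: 3; = 3; G_6 = 3−1 = 2
step 6: 2 = 2; sub 10 for 9: 2; = 2; G_7 = 2−1 = 1

-1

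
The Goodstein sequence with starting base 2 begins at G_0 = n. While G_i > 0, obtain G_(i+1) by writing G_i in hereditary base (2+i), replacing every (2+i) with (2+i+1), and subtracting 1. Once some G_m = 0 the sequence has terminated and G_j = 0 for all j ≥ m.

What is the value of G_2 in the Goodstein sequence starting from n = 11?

1027

[0] 11 ≡ 2^(2 + 1) + 2 + 1 (base 2). Lift 3: 85. −1: 84.
[1] 84 ≡ 3^(3 + 1) + 3 (base 3). Lift 4: 1028. −1: 1027.
[2] 1027 ≡ 4^(4 + 1) + 3 (base 4). Lift 5: 15628. −1: 15627.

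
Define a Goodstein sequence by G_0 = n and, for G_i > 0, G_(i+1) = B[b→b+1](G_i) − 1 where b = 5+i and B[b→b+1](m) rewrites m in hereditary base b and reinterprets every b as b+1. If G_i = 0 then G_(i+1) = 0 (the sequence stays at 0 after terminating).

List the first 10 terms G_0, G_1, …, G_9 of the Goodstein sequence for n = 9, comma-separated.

9, 9, 9, 9, 9, 9, 8, 7, 6, 5

(0) 9|_5 = 5 + 4 ↦ 6 + 4|_6 = 10 ⇒ 9
(1) 9|_6 = 6 + 3 ↦ 7 + 3|_7 = 10 ⇒ 9
(2) 9|_7 = 7 + 2 ↦ 8 + 2|_8 = 10 ⇒ 9
(3) 9|_8 = 8 + 1 ↦ 9 + 1|_9 = 10 ⇒ 9
(4) 9|_9 = 9 ↦ 10|_10 = 10 ⇒ 9
(5) 9|_10 = 9 ↦ 9|_11 = 9 ⇒ 8
(6) 8|_11 = 8 ↦ 8|_12 = 8 ⇒ 7
(7) 7|_12 = 7 ↦ 7|_13 = 7 ⇒ 6
(8) 6|_13 = 6 ↦ 6|_14 = 6 ⇒ 5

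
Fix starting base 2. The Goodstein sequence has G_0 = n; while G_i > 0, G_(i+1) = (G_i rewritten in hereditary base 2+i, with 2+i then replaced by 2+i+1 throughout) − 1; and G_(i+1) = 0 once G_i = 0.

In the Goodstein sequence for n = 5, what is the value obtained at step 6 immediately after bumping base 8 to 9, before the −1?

2455

G_0 = 5. HB_2(5) = 2^2 + 1. Bump = 28. G_1 = 27.
G_1 = 27. HB_3(27) = 3^3. Bump = 256. G_2 = 255.
G_2 = 255. HB_4(255) = 3·4^3 + 3·4^2 + 3·4 + 3. Bump = 468. G_3 = 467.
G_3 = 467. HB_5(467) = 3·5^3 + 3·5^2 + 3·5 + 2. Bump = 776. G_4 = 775.
G_4 = 775. HB_6(775) = 3·6^3 + 3·6^2 + 3·6 + 1. Bump = 1198. G_5 = 1197.
G_5 = 1197. HB_7(1197) = 3·7^3 + 3·7^2 + 3·7. Bump = 1752. G_6 = 1751.
G_6 = 1751. HB_8(1751) = 3·8^3 + 3·8^2 + 2·8 + 7. Bump = 2455. G_7 = 2454.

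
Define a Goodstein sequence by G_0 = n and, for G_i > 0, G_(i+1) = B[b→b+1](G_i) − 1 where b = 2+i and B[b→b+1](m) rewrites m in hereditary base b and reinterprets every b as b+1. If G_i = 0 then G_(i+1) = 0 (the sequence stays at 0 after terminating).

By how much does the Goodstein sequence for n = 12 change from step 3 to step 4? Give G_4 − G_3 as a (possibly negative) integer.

264334

12 —HB2→ 2^(2 + 1) + 2^2 —bump→ 3^(3 + 1) + 3^3 = 108 —(−1)→ 107
107 —HB3→ 3^(3 + 1) + 2·3^2 + 2·3 + 2 —bump→ 4^(4 + 1) + 2·4^2 + 2·4 + 2 = 1066 —(−1)→ 1065
1065 —HB4→ 4^(4 + 1) + 2·4^2 + 2·4 + 1 —bump→ 5^(5 + 1) + 2·5^2 + 2·5 + 1 = 15686 —(−1)→ 15685
15685 —HB5→ 5^(5 + 1) + 2·5^2 + 2·5 —bump→ 6^(6 + 1) + 2·6^2 + 2·6 = 280020 —(−1)→ 280019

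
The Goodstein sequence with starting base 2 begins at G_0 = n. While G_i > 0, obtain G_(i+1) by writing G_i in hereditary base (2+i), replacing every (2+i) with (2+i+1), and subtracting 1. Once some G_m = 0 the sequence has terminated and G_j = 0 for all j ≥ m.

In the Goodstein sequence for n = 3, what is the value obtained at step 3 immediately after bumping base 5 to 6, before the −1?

3 —HB2→ 2 + 1 —bump→ 3 + 1 = 4 —(−1)→ 3
3 —HB3→ 3 —bump→ 4 = 4 —(−1)→ 3
3 —HB4→ 3 —bump→ 3 = 3 —(−1)→ 2
2 —HB5→ 2 —bump→ 2 = 2 —(−1)→ 1

2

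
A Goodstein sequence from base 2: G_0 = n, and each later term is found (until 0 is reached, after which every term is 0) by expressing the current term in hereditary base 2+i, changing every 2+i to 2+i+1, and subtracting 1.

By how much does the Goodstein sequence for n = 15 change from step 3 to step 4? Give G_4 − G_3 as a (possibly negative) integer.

[0] 15 ≡ 2^(2 + 1) + 2^2 + 2 + 1 (base 2). Lift 3: 112. −1: 111.
[1] 111 ≡ 3^(3 + 1) + 3^3 + 3 (base 3). Lift 4: 1284. −1: 1283.
[2] 1283 ≡ 4^(4 + 1) + 4^4 + 3 (base 4). Lift 5: 18753. −1: 18752.
[3] 18752 ≡ 5^(5 + 1) + 5^5 + 2 (base 5). Lift 6: 326594. −1: 326593.

307841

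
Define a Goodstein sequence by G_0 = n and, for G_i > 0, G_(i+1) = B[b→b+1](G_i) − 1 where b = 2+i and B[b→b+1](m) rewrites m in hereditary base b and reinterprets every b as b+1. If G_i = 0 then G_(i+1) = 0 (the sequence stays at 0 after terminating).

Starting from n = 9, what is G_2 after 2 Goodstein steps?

G_0 = 9. HB_2(9) = 2^(2 + 1) + 1. Bump = 82. G_1 = 81.
G_1 = 81. HB_3(81) = 3^(3 + 1). Bump = 1024. G_2 = 1023.
G_2 = 1023. HB_4(1023) = 3·4^4 + 3·4^3 + 3·4^2 + 3·4 + 3. Bump = 9843. G_3 = 9842.

1023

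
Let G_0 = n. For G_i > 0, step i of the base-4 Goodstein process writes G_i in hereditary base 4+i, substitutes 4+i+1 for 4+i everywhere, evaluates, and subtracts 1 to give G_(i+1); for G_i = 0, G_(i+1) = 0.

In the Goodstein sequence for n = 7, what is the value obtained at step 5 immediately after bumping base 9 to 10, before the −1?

6

i=0: 7 = 4 + 3 (b=4); 4→5: 5 + 3 = 8; 8−1 = 7
i=1: 7 = 5 + 2 (b=5); 5→6: 6 + 2 = 8; 8−1 = 7
i=2: 7 = 6 + 1 (b=6); 6→7: 7 + 1 = 8; 8−1 = 7
i=3: 7 = 7 (b=7); 7→8: 8 = 8; 8−1 = 7
i=4: 7 = 7 (b=8); 8→9: 7 = 7; 7−1 = 6
i=5: 6 = 6 (b=9); 9→10: 6 = 6; 6−1 = 5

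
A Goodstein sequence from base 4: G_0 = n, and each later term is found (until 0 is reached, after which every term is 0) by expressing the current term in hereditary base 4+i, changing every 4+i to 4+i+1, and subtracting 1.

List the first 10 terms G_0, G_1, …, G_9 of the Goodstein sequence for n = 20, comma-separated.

base 4: 20 = 4^2 + 4; at 5: 5^2 + 5 = 30; next = 29
base 5: 29 = 5^2 + 4; at 6: 6^2 + 4 = 40; next = 39
base 6: 39 = 6^2 + 3; at 7: 7^2 + 3 = 52; next = 51
base 7: 51 = 7^2 + 2; at 8: 8^2 + 2 = 66; next = 65
base 8: 65 = 8^2 + 1; at 9: 9^2 + 1 = 82; next = 81
base 9: 81 = 9^2; at 10: 10^2 = 100; next = 99
base 10: 99 = 9·10 + 9; at 11: 9·11 + 9 = 108; next = 107
base 11: 107 = 9·11 + 8; at 12: 9·12 + 8 = 116; next = 115
base 12: 115 = 9·12 + 7; at 13: 9·13 + 7 = 124; next = 123

20, 29, 39, 51, 65, 81, 99, 107, 115, 123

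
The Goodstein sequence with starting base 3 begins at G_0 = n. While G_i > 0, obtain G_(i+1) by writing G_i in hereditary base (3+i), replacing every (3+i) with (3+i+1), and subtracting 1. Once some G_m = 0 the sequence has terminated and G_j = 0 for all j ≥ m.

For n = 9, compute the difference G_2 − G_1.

G_0=9  [base 3] 3^2  →[3↦4]→  4^2 = 16  −1 ⇒ G_1=15
G_1=15  [base 4] 3·4 + 3  →[4↦5]→  3·5 + 3 = 18  −1 ⇒ G_2=17

2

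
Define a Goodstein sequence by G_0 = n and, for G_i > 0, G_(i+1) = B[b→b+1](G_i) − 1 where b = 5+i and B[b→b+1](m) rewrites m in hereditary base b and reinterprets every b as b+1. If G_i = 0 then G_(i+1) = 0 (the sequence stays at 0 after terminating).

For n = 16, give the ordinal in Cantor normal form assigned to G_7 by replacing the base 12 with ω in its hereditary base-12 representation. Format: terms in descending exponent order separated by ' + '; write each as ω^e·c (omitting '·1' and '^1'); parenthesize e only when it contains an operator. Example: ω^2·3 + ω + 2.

ω·2 + 1

i=0: 16 = 3·5 + 1 (b=5); 5→6: 3·6 + 1 = 19; 19−1 = 18
i=1: 18 = 3·6 (b=6); 6→7: 3·7 = 21; 21−1 = 20
i=2: 20 = 2·7 + 6 (b=7); 7→8: 2·8 + 6 = 22; 22−1 = 21
i=3: 21 = 2·8 + 5 (b=8); 8→9: 2·9 + 5 = 23; 23−1 = 22
i=4: 22 = 2·9 + 4 (b=9); 9→10: 2·10 + 4 = 24; 24−1 = 23
i=5: 23 = 2·10 + 3 (b=10); 10→11: 2·11 + 3 = 25; 25−1 = 24
i=6: 24 = 2·11 + 2 (b=11); 11→12: 2·12 + 2 = 26; 26−1 = 25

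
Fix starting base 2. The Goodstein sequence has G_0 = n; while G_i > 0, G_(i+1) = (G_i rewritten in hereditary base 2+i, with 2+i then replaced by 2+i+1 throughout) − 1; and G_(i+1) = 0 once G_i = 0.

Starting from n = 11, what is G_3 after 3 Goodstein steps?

G_0 = 11. HB_2(11) = 2^(2 + 1) + 2 + 1. Bump = 85. G_1 = 84.
G_1 = 84. HB_3(84) = 3^(3 + 1) + 3. Bump = 1028. G_2 = 1027.
G_2 = 1027. HB_4(1027) = 4^(4 + 1) + 3. Bump = 15628. G_3 = 15627.

15627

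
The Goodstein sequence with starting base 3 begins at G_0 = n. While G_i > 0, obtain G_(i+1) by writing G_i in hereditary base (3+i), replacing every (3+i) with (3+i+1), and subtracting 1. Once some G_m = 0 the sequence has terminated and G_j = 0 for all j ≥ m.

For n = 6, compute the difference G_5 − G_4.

0

i=0: 6 = 2·3 (b=3); 3→4: 2·4 = 8; 8−1 = 7
i=1: 7 = 4 + 3 (b=4); 4→5: 5 + 3 = 8; 8−1 = 7
i=2: 7 = 5 + 2 (b=5); 5→6: 6 + 2 = 8; 8−1 = 7
i=3: 7 = 6 + 1 (b=6); 6→7: 7 + 1 = 8; 8−1 = 7
i=4: 7 = 7 (b=7); 7→8: 8 = 8; 8−1 = 7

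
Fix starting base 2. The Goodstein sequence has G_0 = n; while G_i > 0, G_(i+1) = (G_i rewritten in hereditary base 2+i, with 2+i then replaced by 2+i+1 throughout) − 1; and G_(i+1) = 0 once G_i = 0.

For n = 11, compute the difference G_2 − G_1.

943

[0] 11 ≡ 2^(2 + 1) + 2 + 1 (base 2). Lift 3: 85. −1: 84.
[1] 84 ≡ 3^(3 + 1) + 3 (base 3). Lift 4: 1028. −1: 1027.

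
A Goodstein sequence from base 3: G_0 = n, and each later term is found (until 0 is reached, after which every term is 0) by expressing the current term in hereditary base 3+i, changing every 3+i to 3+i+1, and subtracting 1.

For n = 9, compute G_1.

15

step 0: 9 = 3^2; sub 4 for 3: 4^2; = 16; G_1 = 16−1 = 15
step 1: 15 = 3·4 + 3; sub 5 for 4: 3·5 + 3; = 18; G_2 = 18−1 = 17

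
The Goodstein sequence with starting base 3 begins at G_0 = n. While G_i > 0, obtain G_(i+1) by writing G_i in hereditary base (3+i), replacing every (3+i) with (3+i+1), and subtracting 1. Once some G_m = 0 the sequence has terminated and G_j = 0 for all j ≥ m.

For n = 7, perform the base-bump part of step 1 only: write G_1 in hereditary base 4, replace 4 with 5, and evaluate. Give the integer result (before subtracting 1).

10

7 —HB3→ 2·3 + 1 —bump→ 2·4 + 1 = 9 —(−1)→ 8
8 —HB4→ 2·4 —bump→ 2·5 = 10 —(−1)→ 9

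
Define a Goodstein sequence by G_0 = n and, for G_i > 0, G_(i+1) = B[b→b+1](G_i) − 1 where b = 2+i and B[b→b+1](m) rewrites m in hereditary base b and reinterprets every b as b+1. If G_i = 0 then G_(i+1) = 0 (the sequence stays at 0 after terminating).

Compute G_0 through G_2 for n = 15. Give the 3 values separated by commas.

[0] 15 ≡ 2^(2 + 1) + 2^2 + 2 + 1 (base 2). Lift 3: 112. −1: 111.
[1] 111 ≡ 3^(3 + 1) + 3^3 + 3 (base 3). Lift 4: 1284. −1: 1283.

15, 111, 1283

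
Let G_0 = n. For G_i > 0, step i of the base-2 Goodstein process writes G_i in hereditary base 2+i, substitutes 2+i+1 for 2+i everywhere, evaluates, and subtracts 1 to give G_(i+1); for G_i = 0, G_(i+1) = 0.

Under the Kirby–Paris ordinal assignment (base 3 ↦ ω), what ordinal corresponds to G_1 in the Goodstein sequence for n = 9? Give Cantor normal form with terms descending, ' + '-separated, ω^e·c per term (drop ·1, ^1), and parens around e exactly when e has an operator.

step 0: 9 = 2^(2 + 1) + 1; sub 3 for 2: 3^(3 + 1) + 1; = 82; G_1 = 82−1 = 81
step 1: 81 = 3^(3 + 1); sub 4 for 3: 4^(4 + 1); = 1024; G_2 = 1024−1 = 1023

ω^(ω + 1)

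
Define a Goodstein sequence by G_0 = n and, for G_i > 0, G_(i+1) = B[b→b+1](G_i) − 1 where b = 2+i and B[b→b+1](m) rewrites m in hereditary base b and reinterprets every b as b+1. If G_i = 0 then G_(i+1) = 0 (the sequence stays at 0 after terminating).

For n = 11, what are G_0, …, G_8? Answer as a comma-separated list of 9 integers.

base 2: 11 = 2^(2 + 1) + 2 + 1; at 3: 3^(3 + 1) + 3 + 1 = 85; next = 84
base 3: 84 = 3^(3 + 1) + 3; at 4: 4^(4 + 1) + 4 = 1028; next = 1027
base 4: 1027 = 4^(4 + 1) + 3; at 5: 5^(5 + 1) + 3 = 15628; next = 15627
base 5: 15627 = 5^(5 + 1) + 2; at 6: 6^(6 + 1) + 2 = 279938; next = 279937
base 6: 279937 = 6^(6 + 1) + 1; at 7: 7^(7 + 1) + 1 = 5764802; next = 5764801
base 7: 5764801 = 7^(7 + 1); at 8: 8^(8 + 1) = 134217728; next = 134217727
base 8: 134217727 = 7·8^8 + 7·8^7 + 7·8^6 + 7·8^5 + 7·8^4 + 7·8^3 + 7·8^2 + 7·8 + 7; at 9: 7·9^9 + 7·9^7 + 7·9^6 + 7·9^5 + 7·9^4 + 7·9^3 + 7·9^2 + 7·9 + 7 = 2749609303; next = 2749609302
base 9: 2749609302 = 7·9^9 + 7·9^7 + 7·9^6 + 7·9^5 + 7·9^4 + 7·9^3 + 7·9^2 + 7·9 + 6; at 10: 7·10^10 + 7·10^7 + 7·10^6 + 7·10^5 + 7·10^4 + 7·10^3 + 7·10^2 + 7·10 + 6 = 70077777776; next = 70077777775

11, 84, 1027, 15627, 279937, 5764801, 134217727, 2749609302, 70077777775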